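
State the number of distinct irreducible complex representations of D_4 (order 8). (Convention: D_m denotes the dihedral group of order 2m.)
5

Argument: The number of irreducible complex representations of a finite group equals its number of conjugacy classes. D_4 has 5 conjugacy classes (n/2 + 3 for n even), so D_4 (order 8) has exactly 5 irreducible complex representations.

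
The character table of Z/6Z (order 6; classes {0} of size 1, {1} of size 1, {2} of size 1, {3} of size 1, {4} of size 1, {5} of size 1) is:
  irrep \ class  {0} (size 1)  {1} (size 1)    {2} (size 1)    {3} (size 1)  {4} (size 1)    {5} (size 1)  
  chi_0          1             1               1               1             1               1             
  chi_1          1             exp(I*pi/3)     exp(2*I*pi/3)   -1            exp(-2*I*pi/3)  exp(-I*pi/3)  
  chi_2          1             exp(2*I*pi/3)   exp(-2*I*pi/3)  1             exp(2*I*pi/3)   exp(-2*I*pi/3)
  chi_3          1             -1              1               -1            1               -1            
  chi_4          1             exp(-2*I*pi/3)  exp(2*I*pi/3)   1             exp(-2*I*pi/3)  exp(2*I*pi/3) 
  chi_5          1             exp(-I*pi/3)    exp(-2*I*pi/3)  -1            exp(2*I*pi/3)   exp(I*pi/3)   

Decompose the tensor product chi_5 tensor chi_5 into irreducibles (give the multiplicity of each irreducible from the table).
chi_5 tensor chi_5 = chi_4 (all other irreducibles have multiplicity 0).

Justification: The character of a tensor product is the pointwise product (chi_5 * chi_5)(C) = chi_5(C) * chi_5(C):
  {0}: (1)*(1), {1}: (exp(-I*pi/3))*(exp(-I*pi/3)), {2}: (exp(-2*I*pi/3))*(exp(-2*I*pi/3)), {3}: (-1)*(-1), {4}: (exp(2*I*pi/3))*(exp(2*I*pi/3)), {5}: (exp(I*pi/3))*(exp(I*pi/3))
so (chi_5 * chi_5) takes values
  {0} -> 1, {1} -> exp(-2*I*pi/3), {2} -> exp(2*I*pi/3), {3} -> 1, {4} -> exp(-2*I*pi/3), {5} -> exp(2*I*pi/3).
Now take the inner product of this character with each irreducible chi from the table, <chi_5*chi_5, chi> = (1/6) sum_C |C| (chi_5*chi_5)(C) conj(chi(C)):
  <chi_5*chi_5, chi_0> = (1/6)[1*(1)*conj(1) + 1*(exp(-2*I*pi/3))*conj(1) + 1*(exp(2*I*pi/3))*conj(1) + 1*(1)*conj(1) + 1*(exp(-2*I*pi/3))*conj(1) + 1*(exp(2*I*pi/3))*conj(1)]
      = (1/6)[(1) + (exp(-2*I*pi/3)) + (exp(2*I*pi/3)) + (1) + (exp(-2*I*pi/3)) + (exp(2*I*pi/3))] = 0/6 = 0
  <chi_5*chi_5, chi_1> = (1/6)[1*(1)*conj(1) + 1*(exp(-2*I*pi/3))*conj(exp(I*pi/3)) + 1*(exp(2*I*pi/3))*conj(exp(2*I*pi/3)) + 1*(1)*conj(-1) + 1*(exp(-2*I*pi/3))*conj(exp(-2*I*pi/3)) + 1*(exp(2*I*pi/3))*conj(exp(-I*pi/3))]
      = (1/6)[(1) + (-1) + (1) + (-1) + (1) + (-1)] = 0/6 = 0
  <chi_5*chi_5, chi_2> = (1/6)[1*(1)*conj(1) + 1*(exp(-2*I*pi/3))*conj(exp(2*I*pi/3)) + 1*(exp(2*I*pi/3))*conj(exp(-2*I*pi/3)) + 1*(1)*conj(1) + 1*(exp(-2*I*pi/3))*conj(exp(2*I*pi/3)) + 1*(exp(2*I*pi/3))*conj(exp(-2*I*pi/3))]
      = (1/6)[(1) + (exp(2*I*pi/3)) + (exp(-2*I*pi/3)) + (1) + (exp(2*I*pi/3)) + (exp(-2*I*pi/3))] = 0/6 = 0
  <chi_5*chi_5, chi_3> = (1/6)[1*(1)*conj(1) + 1*(exp(-2*I*pi/3))*conj(-1) + 1*(exp(2*I*pi/3))*conj(1) + 1*(1)*conj(-1) + 1*(exp(-2*I*pi/3))*conj(1) + 1*(exp(2*I*pi/3))*conj(-1)]
      = (1/6)[(1) + (-exp(-2*I*pi/3)) + (exp(2*I*pi/3)) + (-1) + (exp(-2*I*pi/3)) + (-exp(2*I*pi/3))] = 0/6 = 0
  <chi_5*chi_5, chi_4> = (1/6)[1*(1)*conj(1) + 1*(exp(-2*I*pi/3))*conj(exp(-2*I*pi/3)) + 1*(exp(2*I*pi/3))*conj(exp(2*I*pi/3)) + 1*(1)*conj(1) + 1*(exp(-2*I*pi/3))*conj(exp(-2*I*pi/3)) + 1*(exp(2*I*pi/3))*conj(exp(2*I*pi/3))]
      = (1/6)[(1) + (1) + (1) + (1) + (1) + (1)] = 6/6 = 1
  <chi_5*chi_5, chi_5> = (1/6)[1*(1)*conj(1) + 1*(exp(-2*I*pi/3))*conj(exp(-I*pi/3)) + 1*(exp(2*I*pi/3))*conj(exp(-2*I*pi/3)) + 1*(1)*conj(-1) + 1*(exp(-2*I*pi/3))*conj(exp(2*I*pi/3)) + 1*(exp(2*I*pi/3))*conj(exp(I*pi/3))]
      = (1/6)[(1) + (exp(-I*pi/3)) + (exp(-2*I*pi/3)) + (-1) + (exp(2*I*pi/3)) + (exp(I*pi/3))] = 0/6 = 0
(Exp terms are combined using exp(i*s)*conj(exp(i*t)) = exp(i*(s-t)), and sums of them are collapsed using the identity that for every m > 1 the m distinct m-th roots of unity sum to 0, e.g. 1 + exp(2*I*pi/3) + exp(-2*I*pi/3) = 0.)
Hence the multiplicities are chi_4: 1. Dimension check: dim(chi_5)*dim(chi_5) = 1*1 = 1 and sum (mult * dim) = 1*1 = 1.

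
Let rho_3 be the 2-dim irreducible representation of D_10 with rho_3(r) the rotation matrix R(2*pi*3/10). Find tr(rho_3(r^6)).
chi_{rho_3}(r^6) = 2*cos(2*pi*3*6/10) = -1/2 + sqrt(5)/2

rho_3(r^6) is rotation by angle 2*pi*3*6/10, whose trace is 2*cos(2*pi*3*6/10) = -1/2 + sqrt(5)/2.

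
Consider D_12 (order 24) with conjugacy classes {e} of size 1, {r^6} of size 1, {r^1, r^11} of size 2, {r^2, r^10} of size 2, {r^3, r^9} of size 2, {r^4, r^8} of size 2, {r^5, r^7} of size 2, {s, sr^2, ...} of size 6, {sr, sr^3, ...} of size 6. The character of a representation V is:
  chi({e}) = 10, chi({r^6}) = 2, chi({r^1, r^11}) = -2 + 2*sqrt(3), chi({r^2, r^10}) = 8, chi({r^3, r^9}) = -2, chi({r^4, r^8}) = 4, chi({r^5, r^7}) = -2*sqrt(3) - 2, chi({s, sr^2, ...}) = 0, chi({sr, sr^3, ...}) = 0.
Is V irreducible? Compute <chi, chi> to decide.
Not irreducible (reducible): <chi, chi> = 14 > 1.

Details: <chi, chi> = (1/|G|) sum_C |C| * |chi(C)|^2 = (1/24)[1*|10|^2 + 1*|2|^2 + 2*|-2 + 2*sqrt(3)|^2 + 2*|8|^2 + 2*|-2|^2 + 2*|4|^2 + 2*|-2*sqrt(3) - 2|^2 + 6*|0|^2 + 6*|0|^2]
  = (1/24)[(100) + (4) + (32 - 16*sqrt(3)) + (128) + (8) + (32) + (16*sqrt(3) + 32) + (0) + (0)] = 336/24 = 14.
A character is irreducible iff <chi, chi> = 1, so this representation is reducible.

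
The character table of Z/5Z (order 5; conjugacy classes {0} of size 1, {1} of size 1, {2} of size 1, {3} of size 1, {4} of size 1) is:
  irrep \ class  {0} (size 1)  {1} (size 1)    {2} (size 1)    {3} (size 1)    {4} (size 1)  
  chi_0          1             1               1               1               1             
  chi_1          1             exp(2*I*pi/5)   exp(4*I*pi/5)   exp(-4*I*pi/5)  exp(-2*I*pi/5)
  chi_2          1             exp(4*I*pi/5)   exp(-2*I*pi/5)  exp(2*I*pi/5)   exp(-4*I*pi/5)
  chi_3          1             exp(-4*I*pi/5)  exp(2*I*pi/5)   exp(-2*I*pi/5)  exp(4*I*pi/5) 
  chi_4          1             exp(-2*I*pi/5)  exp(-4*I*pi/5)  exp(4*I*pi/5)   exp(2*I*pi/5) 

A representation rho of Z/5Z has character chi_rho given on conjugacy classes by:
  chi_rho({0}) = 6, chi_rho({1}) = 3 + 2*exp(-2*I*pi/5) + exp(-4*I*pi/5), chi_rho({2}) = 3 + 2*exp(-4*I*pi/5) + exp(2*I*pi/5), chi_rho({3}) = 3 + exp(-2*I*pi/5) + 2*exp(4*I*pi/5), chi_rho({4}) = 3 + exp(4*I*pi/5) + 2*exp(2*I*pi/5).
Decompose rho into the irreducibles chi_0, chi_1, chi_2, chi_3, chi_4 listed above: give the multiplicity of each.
Multiplicities: chi_0: 3, chi_1: 0, chi_2: 0, chi_3: 1, chi_4: 2.

Explanation: Use <chi_rho, chi> = (1/|G|) sum_C |C| * chi_rho(C) * conj(chi(C)) with |G| = 5 for each irreducible chi in the table:
  <chi_rho, chi_0> = (1/5)[1*(6)*conj(1) + 1*(3 + 2*exp(-2*I*pi/5) + exp(-4*I*pi/5))*conj(1) + 1*(3 + 2*exp(-4*I*pi/5) + exp(2*I*pi/5))*conj(1) + 1*(3 + exp(-2*I*pi/5) + 2*exp(4*I*pi/5))*conj(1) + 1*(3 + exp(4*I*pi/5) + 2*exp(2*I*pi/5))*conj(1)]
      = (1/5)[(6) + (3 + 2*exp(-2*I*pi/5) + exp(-4*I*pi/5)) + (3 + 2*exp(-4*I*pi/5) + exp(2*I*pi/5)) + (3 + exp(-2*I*pi/5) + 2*exp(4*I*pi/5)) + (3 + exp(4*I*pi/5) + 2*exp(2*I*pi/5))] = 15/5 = 3
  <chi_rho, chi_1> = (1/5)[1*(6)*conj(1) + 1*(3 + 2*exp(-2*I*pi/5) + exp(-4*I*pi/5))*conj(exp(2*I*pi/5)) + 1*(3 + 2*exp(-4*I*pi/5) + exp(2*I*pi/5))*conj(exp(4*I*pi/5)) + 1*(3 + exp(-2*I*pi/5) + 2*exp(4*I*pi/5))*conj(exp(-4*I*pi/5)) + 1*(3 + exp(4*I*pi/5) + 2*exp(2*I*pi/5))*conj(exp(-2*I*pi/5))]
      = (1/5)[(6) + (3*exp(-2*I*pi/5) + 2*exp(-4*I*pi/5) + exp(4*I*pi/5)) + (3*exp(-4*I*pi/5) + exp(-2*I*pi/5) + 2*exp(2*I*pi/5)) + (2*exp(-2*I*pi/5) + exp(2*I*pi/5) + 3*exp(4*I*pi/5)) + (exp(-4*I*pi/5) + 2*exp(4*I*pi/5) + 3*exp(2*I*pi/5))] = 0/5 = 0
  <chi_rho, chi_2> = (1/5)[1*(6)*conj(1) + 1*(3 + 2*exp(-2*I*pi/5) + exp(-4*I*pi/5))*conj(exp(4*I*pi/5)) + 1*(3 + 2*exp(-4*I*pi/5) + exp(2*I*pi/5))*conj(exp(-2*I*pi/5)) + 1*(3 + exp(-2*I*pi/5) + 2*exp(4*I*pi/5))*conj(exp(2*I*pi/5)) + 1*(3 + exp(4*I*pi/5) + 2*exp(2*I*pi/5))*conj(exp(-4*I*pi/5))]
      = (1/5)[(6) + (3*exp(-4*I*pi/5) + exp(2*I*pi/5) + 2*exp(4*I*pi/5)) + (2*exp(-2*I*pi/5) + exp(4*I*pi/5) + 3*exp(2*I*pi/5)) + (3*exp(-2*I*pi/5) + exp(-4*I*pi/5) + 2*exp(2*I*pi/5)) + (2*exp(-4*I*pi/5) + exp(-2*I*pi/5) + 3*exp(4*I*pi/5))] = 0/5 = 0
  <chi_rho, chi_3> = (1/5)[1*(6)*conj(1) + 1*(3 + 2*exp(-2*I*pi/5) + exp(-4*I*pi/5))*conj(exp(-4*I*pi/5)) + 1*(3 + 2*exp(-4*I*pi/5) + exp(2*I*pi/5))*conj(exp(2*I*pi/5)) + 1*(3 + exp(-2*I*pi/5) + 2*exp(4*I*pi/5))*conj(exp(-2*I*pi/5)) + 1*(3 + exp(4*I*pi/5) + 2*exp(2*I*pi/5))*conj(exp(4*I*pi/5))]
      = (1/5)[(6) + (1 + 3*exp(4*I*pi/5) + 2*exp(2*I*pi/5)) + (1 + 3*exp(-2*I*pi/5) + 2*exp(4*I*pi/5)) + (1 + 2*exp(-4*I*pi/5) + 3*exp(2*I*pi/5)) + (1 + 2*exp(-2*I*pi/5) + 3*exp(-4*I*pi/5))] = 5/5 = 1
  <chi_rho, chi_4> = (1/5)[1*(6)*conj(1) + 1*(3 + 2*exp(-2*I*pi/5) + exp(-4*I*pi/5))*conj(exp(-2*I*pi/5)) + 1*(3 + 2*exp(-4*I*pi/5) + exp(2*I*pi/5))*conj(exp(-4*I*pi/5)) + 1*(3 + exp(-2*I*pi/5) + 2*exp(4*I*pi/5))*conj(exp(4*I*pi/5)) + 1*(3 + exp(4*I*pi/5) + 2*exp(2*I*pi/5))*conj(exp(2*I*pi/5))]
      = (1/5)[(6) + (2 + exp(-2*I*pi/5) + 3*exp(2*I*pi/5)) + (2 + exp(-4*I*pi/5) + 3*exp(4*I*pi/5)) + (2 + 3*exp(-4*I*pi/5) + exp(4*I*pi/5)) + (2 + 3*exp(-2*I*pi/5) + exp(2*I*pi/5))] = 10/5 = 2
(Exp terms are combined using exp(i*s)*conj(exp(i*t)) = exp(i*(s-t)), and sums of them are collapsed using the identity that for every m > 1 the m distinct m-th roots of unity sum to 0, e.g. 1 + exp(2*I*pi/3) + exp(-2*I*pi/3) = 0.)
Dimension check: dim(rho) = sum (mult * dim) = 3*1 + 0*1 + 0*1 + 1*1 + 2*1 = 6 = chi_rho(e) = 6.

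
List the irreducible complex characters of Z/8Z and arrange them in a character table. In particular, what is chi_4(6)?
Character table of Z/8Z (irreps indexed chi_0,...,chi_7 with chi_k(m) = zeta_8^(k*m), zeta_8 = exp(2*pi*i/8)):
  irrep \ class  {0} (size 1)  {1} (size 1)    {2} (size 1)  {3} (size 1)    {4} (size 1)  {5} (size 1)    {6} (size 1)  {7} (size 1)  
  chi_0          1             1               1             1               1             1               1             1             
  chi_1          1             exp(I*pi/4)     I             exp(3*I*pi/4)   -1            exp(-3*I*pi/4)  -I            exp(-I*pi/4)  
  chi_2          1             I               -1            -I              1             I               -1            -I            
  chi_3          1             exp(3*I*pi/4)   -I            exp(I*pi/4)     -1            exp(-I*pi/4)    I             exp(-3*I*pi/4)
  chi_4          1             -1              1             -1              1             -1              1             -1            
  chi_5          1             exp(-3*I*pi/4)  I             exp(-I*pi/4)    -1            exp(I*pi/4)     -I            exp(3*I*pi/4) 
  chi_6          1             -I              -1            I               1             -I              -1            I             
  chi_7          1             exp(-I*pi/4)    -I            exp(-3*I*pi/4)  -1            exp(3*I*pi/4)   I             exp(I*pi/4)   

Spot check: chi_4(6) = zeta_8^(4*6) = zeta_8^24 = 1.

Derivation: Z/8Z is abelian, so all 8 irreducible complex representations are 1-dimensional. They are given by chi_k(m) = zeta_8^(k*m) for k = 0,...,7. Row orthogonality: sum_m chi_k(m) conj(chi_l(m)) = 8 * [k = l].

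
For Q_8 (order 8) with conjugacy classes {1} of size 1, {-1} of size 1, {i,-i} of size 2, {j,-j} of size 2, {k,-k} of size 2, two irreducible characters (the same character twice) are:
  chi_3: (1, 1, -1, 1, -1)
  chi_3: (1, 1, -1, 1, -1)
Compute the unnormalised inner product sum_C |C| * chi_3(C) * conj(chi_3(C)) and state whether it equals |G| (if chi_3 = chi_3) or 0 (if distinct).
Sum = 8 = |G| = 8; so <chi_3, chi_3> = 1 (norm-1 confirms irreducibility).

Details: Compute term by term over conjugacy classes (|C| * chi_3(C) * conj(chi_3(C))):
  1*(1)*conj(1) + 1*(1)*conj(1) + 2*(-1)*conj(-1) + 2*(1)*conj(1) + 2*(-1)*conj(-1)
  = (1) + (1) + (2) + (2) + (2)
  = 8.
Dividing by |G| = 8 gives 8/8 = 1, matching the row-orthogonality relation <chi_3, chi_3> = [chi_3 = chi_3].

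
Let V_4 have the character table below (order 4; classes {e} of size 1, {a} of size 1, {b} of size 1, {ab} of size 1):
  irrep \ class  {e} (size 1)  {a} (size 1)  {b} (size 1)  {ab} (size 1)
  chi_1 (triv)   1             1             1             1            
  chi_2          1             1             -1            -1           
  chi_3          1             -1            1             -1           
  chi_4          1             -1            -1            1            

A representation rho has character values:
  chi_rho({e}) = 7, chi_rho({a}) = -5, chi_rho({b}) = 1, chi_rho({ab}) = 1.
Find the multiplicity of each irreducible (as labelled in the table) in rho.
Multiplicities: chi_1: 1, chi_2: 0, chi_3: 3, chi_4: 3.

Proof sketch: Use <chi_rho, chi> = (1/|G|) sum_C |C| * chi_rho(C) * conj(chi(C)) with |G| = 4 for each irreducible chi in the table:
  <chi_rho, chi_1> = (1/4)[1*(7)*conj(1) + 1*(-5)*conj(1) + 1*(1)*conj(1) + 1*(1)*conj(1)]
      = (1/4)[(7) + (-5) + (1) + (1)] = 4/4 = 1
  <chi_rho, chi_2> = (1/4)[1*(7)*conj(1) + 1*(-5)*conj(1) + 1*(1)*conj(-1) + 1*(1)*conj(-1)]
      = (1/4)[(7) + (-5) + (-1) + (-1)] = 0/4 = 0
  <chi_rho, chi_3> = (1/4)[1*(7)*conj(1) + 1*(-5)*conj(-1) + 1*(1)*conj(1) + 1*(1)*conj(-1)]
      = (1/4)[(7) + (5) + (1) + (-1)] = 12/4 = 3
  <chi_rho, chi_4> = (1/4)[1*(7)*conj(1) + 1*(-5)*conj(-1) + 1*(1)*conj(-1) + 1*(1)*conj(1)]
      = (1/4)[(7) + (5) + (-1) + (1)] = 12/4 = 3
Dimension check: dim(rho) = sum (mult * dim) = 1*1 + 0*1 + 3*1 + 3*1 = 7 = chi_rho(e) = 7.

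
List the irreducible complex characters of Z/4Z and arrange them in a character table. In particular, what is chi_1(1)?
Character table of Z/4Z (irreps indexed chi_0,...,chi_3 with chi_k(m) = zeta_4^(k*m), zeta_4 = exp(2*pi*i/4)):
  irrep \ class  {0} (size 1)  {1} (size 1)  {2} (size 1)  {3} (size 1)
  chi_0          1             1             1             1           
  chi_1          1             I             -1            -I          
  chi_2          1             -1            1             -1          
  chi_3          1             -I            -1            I           

Spot check: chi_1(1) = zeta_4^(1*1) = zeta_4^1 = I.

Argument: Z/4Z is abelian, so all 4 irreducible complex representations are 1-dimensional. They are given by chi_k(m) = zeta_4^(k*m) for k = 0,...,3. Row orthogonality: sum_m chi_k(m) conj(chi_l(m)) = 4 * [k = l].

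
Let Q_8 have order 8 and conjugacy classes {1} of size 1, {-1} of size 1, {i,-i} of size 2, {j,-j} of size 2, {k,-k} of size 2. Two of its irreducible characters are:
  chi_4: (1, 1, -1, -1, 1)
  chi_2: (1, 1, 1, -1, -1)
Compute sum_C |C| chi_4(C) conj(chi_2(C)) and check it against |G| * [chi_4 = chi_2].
Sum = 0; so <chi_4, chi_2> = 0 (distinct irreducibles are orthogonal).

Derivation: Compute term by term over conjugacy classes (|C| * chi_4(C) * conj(chi_2(C))):
  1*(1)*conj(1) + 1*(1)*conj(1) + 2*(-1)*conj(1) + 2*(-1)*conj(-1) + 2*(1)*conj(-1)
  = (1) + (1) + (-2) + (2) + (-2)
  = 0.
Dividing by |G| = 8 gives 0/8 = 0, matching the row-orthogonality relation <chi_4, chi_2> = [chi_4 = chi_2].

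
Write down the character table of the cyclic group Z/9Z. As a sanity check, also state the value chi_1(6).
Character table of Z/9Z (irreps indexed chi_0,...,chi_8 with chi_k(m) = zeta_9^(k*m), zeta_9 = exp(2*pi*i/9)):
  irrep \ class  {0} (size 1)  {1} (size 1)    {2} (size 1)    {3} (size 1)    {4} (size 1)    {5} (size 1)    {6} (size 1)    {7} (size 1)    {8} (size 1)  
  chi_0          1             1               1               1               1               1               1               1               1             
  chi_1          1             exp(2*I*pi/9)   exp(4*I*pi/9)   exp(2*I*pi/3)   exp(8*I*pi/9)   exp(-8*I*pi/9)  exp(-2*I*pi/3)  exp(-4*I*pi/9)  exp(-2*I*pi/9)
  chi_2          1             exp(4*I*pi/9)   exp(8*I*pi/9)   exp(-2*I*pi/3)  exp(-2*I*pi/9)  exp(2*I*pi/9)   exp(2*I*pi/3)   exp(-8*I*pi/9)  exp(-4*I*pi/9)
  chi_3          1             exp(2*I*pi/3)   exp(-2*I*pi/3)  1               exp(2*I*pi/3)   exp(-2*I*pi/3)  1               exp(2*I*pi/3)   exp(-2*I*pi/3)
  chi_4          1             exp(8*I*pi/9)   exp(-2*I*pi/9)  exp(2*I*pi/3)   exp(-4*I*pi/9)  exp(4*I*pi/9)   exp(-2*I*pi/3)  exp(2*I*pi/9)   exp(-8*I*pi/9)
  chi_5          1             exp(-8*I*pi/9)  exp(2*I*pi/9)   exp(-2*I*pi/3)  exp(4*I*pi/9)   exp(-4*I*pi/9)  exp(2*I*pi/3)   exp(-2*I*pi/9)  exp(8*I*pi/9) 
  chi_6          1             exp(-2*I*pi/3)  exp(2*I*pi/3)   1               exp(-2*I*pi/3)  exp(2*I*pi/3)   1               exp(-2*I*pi/3)  exp(2*I*pi/3) 
  chi_7          1             exp(-4*I*pi/9)  exp(-8*I*pi/9)  exp(2*I*pi/3)   exp(2*I*pi/9)   exp(-2*I*pi/9)  exp(-2*I*pi/3)  exp(8*I*pi/9)   exp(4*I*pi/9) 
  chi_8          1             exp(-2*I*pi/9)  exp(-4*I*pi/9)  exp(-2*I*pi/3)  exp(-8*I*pi/9)  exp(8*I*pi/9)   exp(2*I*pi/3)   exp(4*I*pi/9)   exp(2*I*pi/9) 

Spot check: chi_1(6) = zeta_9^(1*6) = zeta_9^6 = exp(-2*I*pi/3).

Reasoning: Z/9Z is abelian, so all 9 irreducible complex representations are 1-dimensional. They are given by chi_k(m) = zeta_9^(k*m) for k = 0,...,8. Row orthogonality: sum_m chi_k(m) conj(chi_l(m)) = 9 * [k = l].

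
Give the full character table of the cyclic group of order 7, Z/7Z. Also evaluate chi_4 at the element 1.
Character table of Z/7Z (irreps indexed chi_0,...,chi_6 with chi_k(m) = zeta_7^(k*m), zeta_7 = exp(2*pi*i/7)):
  irrep \ class  {0} (size 1)  {1} (size 1)    {2} (size 1)    {3} (size 1)    {4} (size 1)    {5} (size 1)    {6} (size 1)  
  chi_0          1             1               1               1               1               1               1             
  chi_1          1             exp(2*I*pi/7)   exp(4*I*pi/7)   exp(6*I*pi/7)   exp(-6*I*pi/7)  exp(-4*I*pi/7)  exp(-2*I*pi/7)
  chi_2          1             exp(4*I*pi/7)   exp(-6*I*pi/7)  exp(-2*I*pi/7)  exp(2*I*pi/7)   exp(6*I*pi/7)   exp(-4*I*pi/7)
  chi_3          1             exp(6*I*pi/7)   exp(-2*I*pi/7)  exp(4*I*pi/7)   exp(-4*I*pi/7)  exp(2*I*pi/7)   exp(-6*I*pi/7)
  chi_4          1             exp(-6*I*pi/7)  exp(2*I*pi/7)   exp(-4*I*pi/7)  exp(4*I*pi/7)   exp(-2*I*pi/7)  exp(6*I*pi/7) 
  chi_5          1             exp(-4*I*pi/7)  exp(6*I*pi/7)   exp(2*I*pi/7)   exp(-2*I*pi/7)  exp(-6*I*pi/7)  exp(4*I*pi/7) 
  chi_6          1             exp(-2*I*pi/7)  exp(-4*I*pi/7)  exp(-6*I*pi/7)  exp(6*I*pi/7)   exp(4*I*pi/7)   exp(2*I*pi/7) 

Spot check: chi_4(1) = zeta_7^(4*1) = zeta_7^4 = exp(-6*I*pi/7).

Z/7Z is abelian, so all 7 irreducible complex representations are 1-dimensional. They are given by chi_k(m) = zeta_7^(k*m) for k = 0,...,6. Row orthogonality: sum_m chi_k(m) conj(chi_l(m)) = 7 * [k = l].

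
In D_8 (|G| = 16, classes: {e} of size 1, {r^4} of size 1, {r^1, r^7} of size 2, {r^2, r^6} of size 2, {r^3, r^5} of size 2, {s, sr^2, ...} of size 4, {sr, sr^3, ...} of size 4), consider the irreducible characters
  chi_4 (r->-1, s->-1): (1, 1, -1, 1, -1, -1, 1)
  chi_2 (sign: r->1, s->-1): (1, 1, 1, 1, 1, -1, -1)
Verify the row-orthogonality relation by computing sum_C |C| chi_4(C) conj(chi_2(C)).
Sum = 0; so <chi_4, chi_2> = 0 (distinct irreducibles are orthogonal).

Proof sketch: Compute term by term over conjugacy classes (|C| * chi_4(C) * conj(chi_2(C))):
  1*(1)*conj(1) + 1*(1)*conj(1) + 2*(-1)*conj(1) + 2*(1)*conj(1) + 2*(-1)*conj(1) + 4*(-1)*conj(-1) + 4*(1)*conj(-1)
  = (1) + (1) + (-2) + (2) + (-2) + (4) + (-4)
  = 0.
Dividing by |G| = 16 gives 0/16 = 0, matching the row-orthogonality relation <chi_4, chi_2> = [chi_4 = chi_2].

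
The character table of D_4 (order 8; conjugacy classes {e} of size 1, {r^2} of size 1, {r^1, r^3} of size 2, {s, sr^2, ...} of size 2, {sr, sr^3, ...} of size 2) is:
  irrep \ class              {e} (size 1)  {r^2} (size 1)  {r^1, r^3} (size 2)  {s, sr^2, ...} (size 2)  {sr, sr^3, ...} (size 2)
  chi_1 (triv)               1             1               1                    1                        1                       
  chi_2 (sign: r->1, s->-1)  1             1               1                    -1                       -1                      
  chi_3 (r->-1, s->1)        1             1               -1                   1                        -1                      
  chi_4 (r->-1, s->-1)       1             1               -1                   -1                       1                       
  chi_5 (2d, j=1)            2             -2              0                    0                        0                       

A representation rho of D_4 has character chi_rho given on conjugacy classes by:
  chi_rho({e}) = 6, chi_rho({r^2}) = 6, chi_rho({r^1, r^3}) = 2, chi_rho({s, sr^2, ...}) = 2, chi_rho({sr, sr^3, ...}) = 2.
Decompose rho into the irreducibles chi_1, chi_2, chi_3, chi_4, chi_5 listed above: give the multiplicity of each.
Multiplicities: chi_1: 3, chi_2: 1, chi_3: 1, chi_4: 1, chi_5: 0.

Use <chi_rho, chi> = (1/|G|) sum_C |C| * chi_rho(C) * conj(chi(C)) with |G| = 8 for each irreducible chi in the table:
  <chi_rho, chi_1> = (1/8)[1*(6)*conj(1) + 1*(6)*conj(1) + 2*(2)*conj(1) + 2*(2)*conj(1) + 2*(2)*conj(1)]
      = (1/8)[(6) + (6) + (4) + (4) + (4)] = 24/8 = 3
  <chi_rho, chi_2> = (1/8)[1*(6)*conj(1) + 1*(6)*conj(1) + 2*(2)*conj(1) + 2*(2)*conj(-1) + 2*(2)*conj(-1)]
      = (1/8)[(6) + (6) + (4) + (-4) + (-4)] = 8/8 = 1
  <chi_rho, chi_3> = (1/8)[1*(6)*conj(1) + 1*(6)*conj(1) + 2*(2)*conj(-1) + 2*(2)*conj(1) + 2*(2)*conj(-1)]
      = (1/8)[(6) + (6) + (-4) + (4) + (-4)] = 8/8 = 1
  <chi_rho, chi_4> = (1/8)[1*(6)*conj(1) + 1*(6)*conj(1) + 2*(2)*conj(-1) + 2*(2)*conj(-1) + 2*(2)*conj(1)]
      = (1/8)[(6) + (6) + (-4) + (-4) + (4)] = 8/8 = 1
  <chi_rho, chi_5> = (1/8)[1*(6)*conj(2) + 1*(6)*conj(-2) + 2*(2)*conj(0) + 2*(2)*conj(0) + 2*(2)*conj(0)]
      = (1/8)[(12) + (-12) + (0) + (0) + (0)] = 0/8 = 0
Dimension check: dim(rho) = sum (mult * dim) = 3*1 + 1*1 + 1*1 + 1*1 + 0*2 = 6 = chi_rho(e) = 6.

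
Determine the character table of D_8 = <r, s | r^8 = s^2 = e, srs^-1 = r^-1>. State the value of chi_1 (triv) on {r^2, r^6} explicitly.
Conjugacy classes: {e} of size 1, {r^4} of size 1, {r^1, r^7} of size 2, {r^2, r^6} of size 2, {r^3, r^5} of size 2, {s, sr^2, ...} of size 4, {sr, sr^3, ...} of size 4.
Character table:
  irrep \ class              {e} (size 1)  {r^4} (size 1)  {r^1, r^7} (size 2)  {r^2, r^6} (size 2)  {r^3, r^5} (size 2)  {s, sr^2, ...} (size 4)  {sr, sr^3, ...} (size 4)
  chi_1 (triv)               1             1               1                    1                    1                    1                        1                       
  chi_2 (sign: r->1, s->-1)  1             1               1                    1                    1                    -1                       -1                      
  chi_3 (r->-1, s->1)        1             1               -1                   1                    -1                   1                        -1                      
  chi_4 (r->-1, s->-1)       1             1               -1                   1                    -1                   -1                       1                       
  chi_5 (2d, j=1)            2             -2              sqrt(2)              0                    -sqrt(2)             0                        0                       
  chi_6 (2d, j=2)            2             2               0                    -2                   0                    0                        0                       
  chi_7 (2d, j=3)            2             -2              -sqrt(2)             0                    sqrt(2)              0                        0                       

Spot check: chi_1 (triv) on {r^2, r^6} = 1.

Solution. D_8 has order 2*8 = 16 with 7 conjugacy classes, hence 7 irreducibles. Sum of squared dims 1 + 1 + 1 + 1 + 4 + 4 + 4 = 16 = |G|. Linear characters come from the abelianisation; the 2-dimensional irreps have character r^k -> 2*cos(2*pi*j*k/8), reflections -> 0.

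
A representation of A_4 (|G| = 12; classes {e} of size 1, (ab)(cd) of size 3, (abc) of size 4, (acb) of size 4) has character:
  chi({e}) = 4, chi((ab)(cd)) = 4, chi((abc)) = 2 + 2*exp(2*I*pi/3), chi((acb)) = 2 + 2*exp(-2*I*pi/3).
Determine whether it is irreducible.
Not irreducible (reducible): <chi, chi> = 8 > 1.

Argument: <chi, chi> = (1/|G|) sum_C |C| * |chi(C)|^2 = (1/12)[1*|4|^2 + 3*|4|^2 + 4*|2 + 2*exp(2*I*pi/3)|^2 + 4*|2 + 2*exp(-2*I*pi/3)|^2]
  = (1/12)[(16) + (48) + (16) + (16)] = 96/12 = 8.
(Exp terms are combined using exp(i*s)*conj(exp(i*t)) = exp(i*(s-t)), and sums of them are collapsed using the identity that for every m > 1 the m distinct m-th roots of unity sum to 0, e.g. 1 + exp(2*I*pi/3) + exp(-2*I*pi/3) = 0.)
A character is irreducible iff <chi, chi> = 1, so this representation is reducible.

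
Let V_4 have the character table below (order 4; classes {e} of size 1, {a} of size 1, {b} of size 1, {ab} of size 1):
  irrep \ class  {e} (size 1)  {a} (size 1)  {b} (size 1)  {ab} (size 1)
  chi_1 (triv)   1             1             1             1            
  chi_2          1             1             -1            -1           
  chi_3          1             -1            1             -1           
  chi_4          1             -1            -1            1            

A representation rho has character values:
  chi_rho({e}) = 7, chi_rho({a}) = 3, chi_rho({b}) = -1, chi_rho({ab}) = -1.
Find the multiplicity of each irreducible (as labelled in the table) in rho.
Multiplicities: chi_1: 2, chi_2: 3, chi_3: 1, chi_4: 1.

Proof sketch: Use <chi_rho, chi> = (1/|G|) sum_C |C| * chi_rho(C) * conj(chi(C)) with |G| = 4 for each irreducible chi in the table:
  <chi_rho, chi_1> = (1/4)[1*(7)*conj(1) + 1*(3)*conj(1) + 1*(-1)*conj(1) + 1*(-1)*conj(1)]
      = (1/4)[(7) + (3) + (-1) + (-1)] = 8/4 = 2
  <chi_rho, chi_2> = (1/4)[1*(7)*conj(1) + 1*(3)*conj(1) + 1*(-1)*conj(-1) + 1*(-1)*conj(-1)]
      = (1/4)[(7) + (3) + (1) + (1)] = 12/4 = 3
  <chi_rho, chi_3> = (1/4)[1*(7)*conj(1) + 1*(3)*conj(-1) + 1*(-1)*conj(1) + 1*(-1)*conj(-1)]
      = (1/4)[(7) + (-3) + (-1) + (1)] = 4/4 = 1
  <chi_rho, chi_4> = (1/4)[1*(7)*conj(1) + 1*(3)*conj(-1) + 1*(-1)*conj(-1) + 1*(-1)*conj(1)]
      = (1/4)[(7) + (-3) + (1) + (-1)] = 4/4 = 1
Dimension check: dim(rho) = sum (mult * dim) = 2*1 + 3*1 + 1*1 + 1*1 = 7 = chi_rho(e) = 7.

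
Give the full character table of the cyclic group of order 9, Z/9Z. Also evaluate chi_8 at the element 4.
Character table of Z/9Z (irreps indexed chi_0,...,chi_8 with chi_k(m) = zeta_9^(k*m), zeta_9 = exp(2*pi*i/9)):
  irrep \ class  {0} (size 1)  {1} (size 1)    {2} (size 1)    {3} (size 1)    {4} (size 1)    {5} (size 1)    {6} (size 1)    {7} (size 1)    {8} (size 1)  
  chi_0          1             1               1               1               1               1               1               1               1             
  chi_1          1             exp(2*I*pi/9)   exp(4*I*pi/9)   exp(2*I*pi/3)   exp(8*I*pi/9)   exp(-8*I*pi/9)  exp(-2*I*pi/3)  exp(-4*I*pi/9)  exp(-2*I*pi/9)
  chi_2          1             exp(4*I*pi/9)   exp(8*I*pi/9)   exp(-2*I*pi/3)  exp(-2*I*pi/9)  exp(2*I*pi/9)   exp(2*I*pi/3)   exp(-8*I*pi/9)  exp(-4*I*pi/9)
  chi_3          1             exp(2*I*pi/3)   exp(-2*I*pi/3)  1               exp(2*I*pi/3)   exp(-2*I*pi/3)  1               exp(2*I*pi/3)   exp(-2*I*pi/3)
  chi_4          1             exp(8*I*pi/9)   exp(-2*I*pi/9)  exp(2*I*pi/3)   exp(-4*I*pi/9)  exp(4*I*pi/9)   exp(-2*I*pi/3)  exp(2*I*pi/9)   exp(-8*I*pi/9)
  chi_5          1             exp(-8*I*pi/9)  exp(2*I*pi/9)   exp(-2*I*pi/3)  exp(4*I*pi/9)   exp(-4*I*pi/9)  exp(2*I*pi/3)   exp(-2*I*pi/9)  exp(8*I*pi/9) 
  chi_6          1             exp(-2*I*pi/3)  exp(2*I*pi/3)   1               exp(-2*I*pi/3)  exp(2*I*pi/3)   1               exp(-2*I*pi/3)  exp(2*I*pi/3) 
  chi_7          1             exp(-4*I*pi/9)  exp(-8*I*pi/9)  exp(2*I*pi/3)   exp(2*I*pi/9)   exp(-2*I*pi/9)  exp(-2*I*pi/3)  exp(8*I*pi/9)   exp(4*I*pi/9) 
  chi_8          1             exp(-2*I*pi/9)  exp(-4*I*pi/9)  exp(-2*I*pi/3)  exp(-8*I*pi/9)  exp(8*I*pi/9)   exp(2*I*pi/3)   exp(4*I*pi/9)   exp(2*I*pi/9) 

Spot check: chi_8(4) = zeta_9^(8*4) = zeta_9^32 = exp(-8*I*pi/9).

Proof sketch: Z/9Z is abelian, so all 9 irreducible complex representations are 1-dimensional. They are given by chi_k(m) = zeta_9^(k*m) for k = 0,...,8. Row orthogonality: sum_m chi_k(m) conj(chi_l(m)) = 9 * [k = l].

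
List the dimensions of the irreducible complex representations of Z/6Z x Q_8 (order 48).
Dimensions: 1, 1, 1, 1, 1, 1, 1, 1, 1, 1, 1, 1, 1, 1, 1, 1, 1, 1, 1, 1, 1, 1, 1, 1, 2, 2, 2, 2, 2, 2

Reasoning: There are 30 irreducibles (= number of conjugacy classes). Their dimensions d_i satisfy sum d_i^2 = |G| = 48: 1 + 1 + 1 + 1 + 1 + 1 + 1 + 1 + 1 + 1 + 1 + 1 + 1 + 1 + 1 + 1 + 1 + 1 + 1 + 1 + 1 + 1 + 1 + 1 + 4 + 4 + 4 + 4 + 4 + 4 = 48. (For the product with Z/6Z: each of the 6 1-dim characters of Z/6Z tensors with each irrep of Q_8, giving 6 copies of each Q_8-dimension.)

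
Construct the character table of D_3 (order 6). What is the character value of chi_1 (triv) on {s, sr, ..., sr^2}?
Conjugacy classes: {e} of size 1, {r^1, r^2} of size 2, {s, sr, ..., sr^2} of size 3.
Character table:
  irrep \ class              {e} (size 1)  {r^1, r^2} (size 2)  {s, sr, ..., sr^2} (size 3)
  chi_1 (triv)               1             1                    1                          
  chi_2 (sign: r->1, s->-1)  1             1                    -1                         
  chi_3 (2d, j=1)            2             -1                   0                          

Spot check: chi_1 (triv) on {s, sr, ..., sr^2} = 1.

Solution. D_3 has order 2*3 = 6 with 3 conjugacy classes, hence 3 irreducibles. Sum of squared dims 1 + 1 + 4 = 6 = |G|. Linear characters come from the abelianisation; the 2-dimensional irreps have character r^k -> 2*cos(2*pi*j*k/3), reflections -> 0.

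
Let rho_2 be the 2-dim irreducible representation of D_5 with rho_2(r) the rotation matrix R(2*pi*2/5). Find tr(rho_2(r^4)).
chi_{rho_2}(r^4) = 2*cos(2*pi*2*4/5) = -sqrt(5)/2 - 1/2

Reasoning: rho_2(r^4) is rotation by angle 2*pi*2*4/5, whose trace is 2*cos(2*pi*2*4/5) = -sqrt(5)/2 - 1/2.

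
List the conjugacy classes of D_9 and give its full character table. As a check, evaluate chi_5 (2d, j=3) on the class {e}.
Conjugacy classes: {e} of size 1, {r^1, r^8} of size 2, {r^2, r^7} of size 2, {r^3, r^6} of size 2, {r^4, r^5} of size 2, {s, sr, ..., sr^8} of size 9.
Character table:
  irrep \ class              {e} (size 1)  {r^1, r^8} (size 2)  {r^2, r^7} (size 2)  {r^3, r^6} (size 2)  {r^4, r^5} (size 2)  {s, sr, ..., sr^8} (size 9)
  chi_1 (triv)               1             1                    1                    1                    1                    1                          
  chi_2 (sign: r->1, s->-1)  1             1                    1                    1                    1                    -1                         
  chi_3 (2d, j=1)            2             2*cos(2*pi/9)        2*cos(4*pi/9)        -1                   -2*cos(pi/9)         0                          
  chi_4 (2d, j=2)            2             2*cos(4*pi/9)        -2*cos(pi/9)         -1                   2*cos(2*pi/9)        0                          
  chi_5 (2d, j=3)            2             -1                   -1                   2                    -1                   0                          
  chi_6 (2d, j=4)            2             -2*cos(pi/9)         2*cos(2*pi/9)        -1                   2*cos(4*pi/9)        0                          

Spot check: chi_5 (2d, j=3) on {e} = 2.

Proof sketch: D_9 has order 2*9 = 18 with 6 conjugacy classes, hence 6 irreducibles. Sum of squared dims 1 + 1 + 4 + 4 + 4 + 4 = 18 = |G|. Linear characters come from the abelianisation; the 2-dimensional irreps have character r^k -> 2*cos(2*pi*j*k/9), reflections -> 0.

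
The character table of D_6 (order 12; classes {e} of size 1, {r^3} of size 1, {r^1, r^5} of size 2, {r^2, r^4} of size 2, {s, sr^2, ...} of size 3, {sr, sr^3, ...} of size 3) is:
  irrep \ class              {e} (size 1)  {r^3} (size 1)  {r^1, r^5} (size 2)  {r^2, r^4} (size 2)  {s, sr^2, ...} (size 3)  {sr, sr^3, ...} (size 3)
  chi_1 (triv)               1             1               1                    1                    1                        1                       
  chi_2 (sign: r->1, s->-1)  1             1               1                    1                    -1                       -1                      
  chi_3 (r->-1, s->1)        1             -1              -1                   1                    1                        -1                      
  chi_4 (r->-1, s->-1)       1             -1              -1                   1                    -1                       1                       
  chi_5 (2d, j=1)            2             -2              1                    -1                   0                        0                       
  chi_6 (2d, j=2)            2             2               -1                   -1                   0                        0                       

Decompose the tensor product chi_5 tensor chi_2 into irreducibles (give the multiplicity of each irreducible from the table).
chi_5 tensor chi_2 = chi_5 (all other irreducibles have multiplicity 0).

Solution. The character of a tensor product is the pointwise product (chi_5 * chi_2)(C) = chi_5(C) * chi_2(C):
  {e}: (2)*(1), {r^3}: (-2)*(1), {r^1, r^5}: (1)*(1), {r^2, r^4}: (-1)*(1), {s, sr^2, ...}: (0)*(-1), {sr, sr^3, ...}: (0)*(-1)
so (chi_5 * chi_2) takes values
  {e} -> 2, {r^3} -> -2, {r^1, r^5} -> 1, {r^2, r^4} -> -1, {s, sr^2, ...} -> 0, {sr, sr^3, ...} -> 0.
Now take the inner product of this character with each irreducible chi from the table, <chi_5*chi_2, chi> = (1/12) sum_C |C| (chi_5*chi_2)(C) conj(chi(C)):
  <chi_5*chi_2, chi_1> = (1/12)[1*(2)*conj(1) + 1*(-2)*conj(1) + 2*(1)*conj(1) + 2*(-1)*conj(1) + 3*(0)*conj(1) + 3*(0)*conj(1)]
      = (1/12)[(2) + (-2) + (2) + (-2) + (0) + (0)] = 0/12 = 0
  <chi_5*chi_2, chi_2> = (1/12)[1*(2)*conj(1) + 1*(-2)*conj(1) + 2*(1)*conj(1) + 2*(-1)*conj(1) + 3*(0)*conj(-1) + 3*(0)*conj(-1)]
      = (1/12)[(2) + (-2) + (2) + (-2) + (0) + (0)] = 0/12 = 0
  <chi_5*chi_2, chi_3> = (1/12)[1*(2)*conj(1) + 1*(-2)*conj(-1) + 2*(1)*conj(-1) + 2*(-1)*conj(1) + 3*(0)*conj(1) + 3*(0)*conj(-1)]
      = (1/12)[(2) + (2) + (-2) + (-2) + (0) + (0)] = 0/12 = 0
  <chi_5*chi_2, chi_4> = (1/12)[1*(2)*conj(1) + 1*(-2)*conj(-1) + 2*(1)*conj(-1) + 2*(-1)*conj(1) + 3*(0)*conj(-1) + 3*(0)*conj(1)]
      = (1/12)[(2) + (2) + (-2) + (-2) + (0) + (0)] = 0/12 = 0
  <chi_5*chi_2, chi_5> = (1/12)[1*(2)*conj(2) + 1*(-2)*conj(-2) + 2*(1)*conj(1) + 2*(-1)*conj(-1) + 3*(0)*conj(0) + 3*(0)*conj(0)]
      = (1/12)[(4) + (4) + (2) + (2) + (0) + (0)] = 12/12 = 1
  <chi_5*chi_2, chi_6> = (1/12)[1*(2)*conj(2) + 1*(-2)*conj(2) + 2*(1)*conj(-1) + 2*(-1)*conj(-1) + 3*(0)*conj(0) + 3*(0)*conj(0)]
      = (1/12)[(4) + (-4) + (-2) + (2) + (0) + (0)] = 0/12 = 0
Hence the multiplicities are chi_5: 1. Dimension check: dim(chi_5)*dim(chi_2) = 2*1 = 2 and sum (mult * dim) = 1*2 = 2.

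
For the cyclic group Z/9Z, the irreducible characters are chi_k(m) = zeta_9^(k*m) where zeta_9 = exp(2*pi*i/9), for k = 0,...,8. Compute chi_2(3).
chi_2(3) = zeta_9^6 = exp(-2*I*pi/3)

Explanation: chi_2(3) = zeta_9^(2*3) = zeta_9^6. Since zeta_9^9 = 1, this equals zeta_9^6 = exp(2*pi*i*6/9) = exp(-2*I*pi/3).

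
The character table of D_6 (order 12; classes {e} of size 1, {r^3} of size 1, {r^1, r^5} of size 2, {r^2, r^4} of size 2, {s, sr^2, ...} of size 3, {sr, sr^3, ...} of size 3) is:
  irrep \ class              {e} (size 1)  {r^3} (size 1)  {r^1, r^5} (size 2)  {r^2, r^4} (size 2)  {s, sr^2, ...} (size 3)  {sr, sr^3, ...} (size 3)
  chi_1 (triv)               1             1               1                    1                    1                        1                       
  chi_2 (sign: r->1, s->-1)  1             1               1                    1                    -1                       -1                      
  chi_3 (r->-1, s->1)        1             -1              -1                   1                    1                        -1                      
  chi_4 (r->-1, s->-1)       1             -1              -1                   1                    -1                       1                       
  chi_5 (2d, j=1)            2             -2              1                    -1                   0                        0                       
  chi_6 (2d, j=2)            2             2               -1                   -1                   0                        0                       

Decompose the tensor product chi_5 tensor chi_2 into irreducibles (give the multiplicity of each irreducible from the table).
chi_5 tensor chi_2 = chi_5 (all other irreducibles have multiplicity 0).

Reasoning: The character of a tensor product is the pointwise product (chi_5 * chi_2)(C) = chi_5(C) * chi_2(C):
  {e}: (2)*(1), {r^3}: (-2)*(1), {r^1, r^5}: (1)*(1), {r^2, r^4}: (-1)*(1), {s, sr^2, ...}: (0)*(-1), {sr, sr^3, ...}: (0)*(-1)
so (chi_5 * chi_2) takes values
  {e} -> 2, {r^3} -> -2, {r^1, r^5} -> 1, {r^2, r^4} -> -1, {s, sr^2, ...} -> 0, {sr, sr^3, ...} -> 0.
Now take the inner product of this character with each irreducible chi from the table, <chi_5*chi_2, chi> = (1/12) sum_C |C| (chi_5*chi_2)(C) conj(chi(C)):
  <chi_5*chi_2, chi_1> = (1/12)[1*(2)*conj(1) + 1*(-2)*conj(1) + 2*(1)*conj(1) + 2*(-1)*conj(1) + 3*(0)*conj(1) + 3*(0)*conj(1)]
      = (1/12)[(2) + (-2) + (2) + (-2) + (0) + (0)] = 0/12 = 0
  <chi_5*chi_2, chi_2> = (1/12)[1*(2)*conj(1) + 1*(-2)*conj(1) + 2*(1)*conj(1) + 2*(-1)*conj(1) + 3*(0)*conj(-1) + 3*(0)*conj(-1)]
      = (1/12)[(2) + (-2) + (2) + (-2) + (0) + (0)] = 0/12 = 0
  <chi_5*chi_2, chi_3> = (1/12)[1*(2)*conj(1) + 1*(-2)*conj(-1) + 2*(1)*conj(-1) + 2*(-1)*conj(1) + 3*(0)*conj(1) + 3*(0)*conj(-1)]
      = (1/12)[(2) + (2) + (-2) + (-2) + (0) + (0)] = 0/12 = 0
  <chi_5*chi_2, chi_4> = (1/12)[1*(2)*conj(1) + 1*(-2)*conj(-1) + 2*(1)*conj(-1) + 2*(-1)*conj(1) + 3*(0)*conj(-1) + 3*(0)*conj(1)]
      = (1/12)[(2) + (2) + (-2) + (-2) + (0) + (0)] = 0/12 = 0
  <chi_5*chi_2, chi_5> = (1/12)[1*(2)*conj(2) + 1*(-2)*conj(-2) + 2*(1)*conj(1) + 2*(-1)*conj(-1) + 3*(0)*conj(0) + 3*(0)*conj(0)]
      = (1/12)[(4) + (4) + (2) + (2) + (0) + (0)] = 12/12 = 1
  <chi_5*chi_2, chi_6> = (1/12)[1*(2)*conj(2) + 1*(-2)*conj(2) + 2*(1)*conj(-1) + 2*(-1)*conj(-1) + 3*(0)*conj(0) + 3*(0)*conj(0)]
      = (1/12)[(4) + (-4) + (-2) + (2) + (0) + (0)] = 0/12 = 0
Hence the multiplicities are chi_5: 1. Dimension check: dim(chi_5)*dim(chi_2) = 2*1 = 2 and sum (mult * dim) = 1*2 = 2.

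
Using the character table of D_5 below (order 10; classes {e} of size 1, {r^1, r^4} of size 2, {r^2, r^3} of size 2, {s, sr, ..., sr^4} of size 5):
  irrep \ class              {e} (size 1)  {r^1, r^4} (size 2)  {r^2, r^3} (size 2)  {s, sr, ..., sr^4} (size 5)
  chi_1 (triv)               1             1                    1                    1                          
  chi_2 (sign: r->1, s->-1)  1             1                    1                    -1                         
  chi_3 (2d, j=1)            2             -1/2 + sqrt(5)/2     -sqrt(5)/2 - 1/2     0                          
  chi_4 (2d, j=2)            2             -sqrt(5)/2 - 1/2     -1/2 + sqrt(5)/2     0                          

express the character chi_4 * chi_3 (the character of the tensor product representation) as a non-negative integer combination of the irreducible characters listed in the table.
chi_4 tensor chi_3 = chi_3 + chi_4 (all other irreducibles have multiplicity 0).

Details: The character of a tensor product is the pointwise product (chi_4 * chi_3)(C) = chi_4(C) * chi_3(C):
  {e}: (2)*(2), {r^1, r^4}: (-sqrt(5)/2 - 1/2)*(-1/2 + sqrt(5)/2), {r^2, r^3}: (-1/2 + sqrt(5)/2)*(-sqrt(5)/2 - 1/2), {s, sr, ..., sr^4}: (0)*(0)
so (chi_4 * chi_3) takes values
  {e} -> 4, {r^1, r^4} -> -1, {r^2, r^3} -> -1, {s, sr, ..., sr^4} -> 0.
Now take the inner product of this character with each irreducible chi from the table, <chi_4*chi_3, chi> = (1/10) sum_C |C| (chi_4*chi_3)(C) conj(chi(C)):
  <chi_4*chi_3, chi_1> = (1/10)[1*(4)*conj(1) + 2*(-1)*conj(1) + 2*(-1)*conj(1) + 5*(0)*conj(1)]
      = (1/10)[(4) + (-2) + (-2) + (0)] = 0/10 = 0
  <chi_4*chi_3, chi_2> = (1/10)[1*(4)*conj(1) + 2*(-1)*conj(1) + 2*(-1)*conj(1) + 5*(0)*conj(-1)]
      = (1/10)[(4) + (-2) + (-2) + (0)] = 0/10 = 0
  <chi_4*chi_3, chi_3> = (1/10)[1*(4)*conj(2) + 2*(-1)*conj(-1/2 + sqrt(5)/2) + 2*(-1)*conj(-sqrt(5)/2 - 1/2) + 5*(0)*conj(0)]
      = (1/10)[(8) + (1 - sqrt(5)) + (1 + sqrt(5)) + (0)] = 10/10 = 1
  <chi_4*chi_3, chi_4> = (1/10)[1*(4)*conj(2) + 2*(-1)*conj(-sqrt(5)/2 - 1/2) + 2*(-1)*conj(-1/2 + sqrt(5)/2) + 5*(0)*conj(0)]
      = (1/10)[(8) + (1 + sqrt(5)) + (1 - sqrt(5)) + (0)] = 10/10 = 1
Hence the multiplicities are chi_3: 1, chi_4: 1. Dimension check: dim(chi_4)*dim(chi_3) = 2*2 = 4 and sum (mult * dim) = 1*2 + 1*2 = 4.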